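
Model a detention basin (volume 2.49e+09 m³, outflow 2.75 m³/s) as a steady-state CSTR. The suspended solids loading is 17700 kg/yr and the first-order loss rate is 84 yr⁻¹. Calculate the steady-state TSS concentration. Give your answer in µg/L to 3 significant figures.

Outflow Q = 2.75 m³/s × 3.156e+07 s/yr = 8.678e+07 m³/yr.
Steady-state CSTR mass balance: W = Q·C + k·V·C, so C = W/(Q + kV).
Q + kV = 8.678e+07 + 84·2.49e+09 = 2.092e+11 m³/yr.
C = 17700/2.092e+11 = 8.459e-08 kg/m³ = 8.459e-05 mg/L = 0.08459 µg/L.

0.0846 µg/L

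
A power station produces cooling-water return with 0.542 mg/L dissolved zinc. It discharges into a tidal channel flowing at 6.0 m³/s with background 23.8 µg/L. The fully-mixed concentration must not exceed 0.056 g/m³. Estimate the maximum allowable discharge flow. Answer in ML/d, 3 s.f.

23.8 µg/L = 0.0238 mg/L.
Mass balance at complete mixing: C_std·(Q_w + Q_r) = Q_w·C_e + Q_r·C_b.
Rearranging, Q_w = Q_r·(C_std − C_b)/(C_e − C_std) = 6.0·(0.056 − 0.0238) / (0.542 − 0.056) = 0.3975 m³/s.
= 34.35 ML/d.

34.3 ML/d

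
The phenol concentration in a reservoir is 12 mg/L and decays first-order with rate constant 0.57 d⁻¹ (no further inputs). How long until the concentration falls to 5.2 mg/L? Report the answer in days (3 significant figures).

t = ln(C₀/C)/k = ln(12/5.2)/0.57 = 0.8362/0.57 = 1.467 d.

1.47 d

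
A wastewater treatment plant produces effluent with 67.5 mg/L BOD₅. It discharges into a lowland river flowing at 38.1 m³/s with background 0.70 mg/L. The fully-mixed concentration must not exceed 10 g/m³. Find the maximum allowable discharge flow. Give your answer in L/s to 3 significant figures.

6160 L/s

Mass balance at complete mixing: C_std·(Q_w + Q_r) = Q_w·C_e + Q_r·C_b.
Rearranging, Q_w = Q_r·(C_std − C_b)/(C_e − C_std) = 38.1·(10 − 0.7) / (67.5 − 10) = 6.162 m³/s.
= 6162 L/s.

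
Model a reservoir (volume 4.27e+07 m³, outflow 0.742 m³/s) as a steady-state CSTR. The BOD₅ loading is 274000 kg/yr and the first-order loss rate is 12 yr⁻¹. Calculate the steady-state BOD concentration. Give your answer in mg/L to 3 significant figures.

Outflow Q = 0.742 m³/s × 3.156e+07 s/yr = 2.342e+07 m³/yr.
Steady-state CSTR mass balance: W = Q·C + k·V·C, so C = W/(Q + kV).
Q + kV = 2.342e+07 + 12·4.27e+07 = 5.358e+08 m³/yr.
C = 274000/5.358e+08 = 0.0005114 kg/m³ = 0.5114 mg/L.

0.511 mg/L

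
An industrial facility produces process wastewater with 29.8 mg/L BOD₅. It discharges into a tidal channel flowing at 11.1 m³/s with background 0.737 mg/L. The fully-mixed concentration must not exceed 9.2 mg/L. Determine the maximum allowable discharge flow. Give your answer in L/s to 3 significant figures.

4560 L/s

Mass balance at complete mixing: C_std·(Q_w + Q_r) = Q_w·C_e + Q_r·C_b.
Rearranging, Q_w = Q_r·(C_std − C_b)/(C_e − C_std) = 11.1·(9.2 − 0.737) / (29.8 − 9.2) = 4.56 m³/s.
= 4560 L/s.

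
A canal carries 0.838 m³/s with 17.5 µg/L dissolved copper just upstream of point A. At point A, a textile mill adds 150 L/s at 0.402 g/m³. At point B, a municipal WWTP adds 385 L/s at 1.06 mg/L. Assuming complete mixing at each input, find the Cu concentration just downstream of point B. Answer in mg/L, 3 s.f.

0.352 mg/L

17.5 µg/L = 0.0175 mg/L.
150 L/s = 0.15 m³/s.
After input A: C = (0.838·0.0175 + 0.15·0.402) / 0.988 = 0.07588 mg/L.
385 L/s = 0.385 m³/s.
After input B: C = (0.988·0.07588 + 0.385·1.06) / 1.373 = 0.3518 mg/L.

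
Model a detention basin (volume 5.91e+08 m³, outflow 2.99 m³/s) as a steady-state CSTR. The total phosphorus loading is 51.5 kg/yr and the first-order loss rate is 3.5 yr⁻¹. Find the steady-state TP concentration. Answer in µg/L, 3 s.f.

0.0238 µg/L

Outflow Q = 2.99 m³/s × 3.156e+07 s/yr = 9.436e+07 m³/yr.
Steady-state CSTR mass balance: W = Q·C + k·V·C, so C = W/(Q + kV).
Q + kV = 9.436e+07 + 3.5·5.91e+08 = 2.163e+09 m³/yr.
C = 51.5/2.163e+09 = 2.381e-08 kg/m³ = 2.381e-05 mg/L = 0.02381 µg/L.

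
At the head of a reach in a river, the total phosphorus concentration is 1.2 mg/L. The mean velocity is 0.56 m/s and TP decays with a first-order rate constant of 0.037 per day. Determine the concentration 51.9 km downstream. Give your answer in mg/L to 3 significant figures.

Travel time t = 51.9 km / 0.56 m/s = 5.19e+04/0.56 = 9.268e+04 s = 1.073 d.
First-order decay: C = 1.2·exp(−0.037·1.073) = 1.2·0.9611 = 1.153 mg/L.

1.15 mg/L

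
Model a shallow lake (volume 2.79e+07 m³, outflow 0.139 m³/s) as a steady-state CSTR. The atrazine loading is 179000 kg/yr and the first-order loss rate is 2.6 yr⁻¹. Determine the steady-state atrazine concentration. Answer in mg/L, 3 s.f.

Outflow Q = 0.139 m³/s × 3.156e+07 s/yr = 4.387e+06 m³/yr.
Steady-state CSTR mass balance: W = Q·C + k·V·C, so C = W/(Q + kV).
Q + kV = 4.387e+06 + 2.6·2.79e+07 = 7.693e+07 m³/yr.
C = 179000/7.693e+07 = 0.002327 kg/m³ = 2.327 mg/L.

2.33 mg/L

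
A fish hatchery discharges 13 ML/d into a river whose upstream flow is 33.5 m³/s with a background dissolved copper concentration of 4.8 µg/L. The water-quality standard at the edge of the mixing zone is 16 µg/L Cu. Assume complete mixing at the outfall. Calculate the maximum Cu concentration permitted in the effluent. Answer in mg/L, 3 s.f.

2.51 mg/L

13 ML/d = 0.1505 m³/s.
4.8 µg/L = 0.0048 mg/L.
16 µg/L = 0.016 mg/L.
Mass balance: 0.016·33.65 = 0.1505·Cₑ + 33.5·0.0048.
Cₑ = (0.5384 − 0.1608) / 0.1505 = 2.51 mg/L.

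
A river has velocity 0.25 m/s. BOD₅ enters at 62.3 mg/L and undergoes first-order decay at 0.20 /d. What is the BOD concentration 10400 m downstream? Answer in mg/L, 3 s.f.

56.6 mg/L

Travel time t = 10400 m / 0.25 m/s = 1.04e+04/0.25 = 4.16e+04 s = 0.4815 d.
First-order decay: C = 62.3·exp(−0.20·0.4815) = 62.3·0.9082 = 56.58 mg/L.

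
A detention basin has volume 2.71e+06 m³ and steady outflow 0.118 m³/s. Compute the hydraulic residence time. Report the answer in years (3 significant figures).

0.728 yr

Q = 0.118 m³/s × 3.156e+07 s/yr = 3.724e+06 m³/yr.
Hydraulic residence time τ = V/Q = 2.71e+06/3.724e+06 = 0.7278 yr.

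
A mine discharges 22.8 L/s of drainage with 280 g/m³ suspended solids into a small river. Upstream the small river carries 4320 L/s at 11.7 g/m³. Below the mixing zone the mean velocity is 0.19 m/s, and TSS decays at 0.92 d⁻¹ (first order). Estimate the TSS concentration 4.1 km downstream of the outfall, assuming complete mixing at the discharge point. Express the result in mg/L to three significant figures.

10.4 mg/L

22.8 L/s = 0.0228 m³/s.
4320 L/s = 4.32 m³/s.
After complete mixing, C₀ = (0.0228·280 + 4.32·11.7) / 4.343 = 13.11 mg/L.
Travel time t = 4100 m / 0.19 m/s = 2.158e+04 s = 0.2498 d.
C = 13.11·exp(−0.92·0.2498) = 13.11·0.7947 = 10.42 mg/L.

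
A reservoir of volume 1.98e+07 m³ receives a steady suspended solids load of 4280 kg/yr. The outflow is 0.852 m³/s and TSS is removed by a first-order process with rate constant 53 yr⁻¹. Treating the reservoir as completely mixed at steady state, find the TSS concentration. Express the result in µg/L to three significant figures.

Outflow Q = 0.852 m³/s × 3.156e+07 s/yr = 2.689e+07 m³/yr.
Steady-state CSTR mass balance: W = Q·C + k·V·C, so C = W/(Q + kV).
Q + kV = 2.689e+07 + 53·1.98e+07 = 1.076e+09 m³/yr.
C = 4280/1.076e+09 = 3.977e-06 kg/m³ = 0.003977 mg/L = 3.977 µg/L.

3.98 µg/L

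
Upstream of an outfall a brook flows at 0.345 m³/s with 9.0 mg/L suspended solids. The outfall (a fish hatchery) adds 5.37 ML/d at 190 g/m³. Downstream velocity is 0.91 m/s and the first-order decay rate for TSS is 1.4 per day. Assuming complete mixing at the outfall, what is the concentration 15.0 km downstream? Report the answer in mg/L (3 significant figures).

28.0 mg/L

5.37 ML/d = 0.06215 m³/s.
After complete mixing, C₀ = (0.06215·190 + 0.345·9) / 0.4072 = 36.63 mg/L.
Travel time t = 1.5e+04 m / 0.91 m/s = 1.648e+04 s = 0.1908 d.
C = 36.63·exp(−1.4·0.1908) = 36.63·0.7656 = 28.04 mg/L.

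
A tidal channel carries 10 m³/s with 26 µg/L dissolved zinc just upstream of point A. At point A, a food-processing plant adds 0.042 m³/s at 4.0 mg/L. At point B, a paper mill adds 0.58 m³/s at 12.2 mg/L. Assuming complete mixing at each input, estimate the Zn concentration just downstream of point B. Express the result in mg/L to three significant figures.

0.706 mg/L

26 µg/L = 0.026 mg/L.
After input A: C = (10·0.026 + 0.042·4) / 10.04 = 0.04262 mg/L.
After input B: C = (10.04·0.04262 + 0.58·12.2) / 10.62 = 0.7065 mg/L.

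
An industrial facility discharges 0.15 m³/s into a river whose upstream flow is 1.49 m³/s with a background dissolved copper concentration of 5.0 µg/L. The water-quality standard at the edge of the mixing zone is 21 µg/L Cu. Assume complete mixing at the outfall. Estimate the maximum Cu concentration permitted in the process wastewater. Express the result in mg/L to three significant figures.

0.180 mg/L

5.0 µg/L = 0.005 mg/L.
21 µg/L = 0.021 mg/L.
Mass balance: 0.021·1.64 = 0.15·Cₑ + 1.49·0.005.
Cₑ = (0.03444 − 0.00745) / 0.15 = 0.1799 mg/L.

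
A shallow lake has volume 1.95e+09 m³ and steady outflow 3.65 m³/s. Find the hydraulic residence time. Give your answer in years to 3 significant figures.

Q = 3.65 m³/s × 3.156e+07 s/yr = 1.152e+08 m³/yr.
Hydraulic residence time τ = V/Q = 1.95e+09/1.152e+08 = 16.93 yr.

16.9 yr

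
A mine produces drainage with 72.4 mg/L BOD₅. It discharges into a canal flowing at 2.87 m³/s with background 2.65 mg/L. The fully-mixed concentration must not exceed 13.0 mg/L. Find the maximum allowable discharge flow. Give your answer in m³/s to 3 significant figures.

Mass balance at complete mixing: C_std·(Q_w + Q_r) = Q_w·C_e + Q_r·C_b.
Rearranging, Q_w = Q_r·(C_std − C_b)/(C_e − C_std) = 2.87·(13 − 2.65) / (72.4 − 13) = 0.5001 m³/s.

0.500 m³/s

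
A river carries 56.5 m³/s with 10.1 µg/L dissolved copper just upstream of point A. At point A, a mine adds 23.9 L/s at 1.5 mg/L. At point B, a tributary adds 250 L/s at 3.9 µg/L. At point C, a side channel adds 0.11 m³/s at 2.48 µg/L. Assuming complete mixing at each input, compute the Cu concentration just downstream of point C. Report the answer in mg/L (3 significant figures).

10.1 µg/L = 0.0101 mg/L.
23.9 L/s = 0.0239 m³/s.
After input A: C = (56.5·0.0101 + 0.0239·1.5) / 56.52 = 0.01073 mg/L.
250 L/s = 0.25 m³/s.
3.9 µg/L = 0.0039 mg/L.
After input B: C = (56.52·0.01073 + 0.25·0.0039) / 56.77 = 0.0107 mg/L.
2.48 µg/L = 0.00248 mg/L.
After input C: C = (56.77·0.0107 + 0.11·0.00248) / 56.88 = 0.01068 mg/L.

0.0107 mg/L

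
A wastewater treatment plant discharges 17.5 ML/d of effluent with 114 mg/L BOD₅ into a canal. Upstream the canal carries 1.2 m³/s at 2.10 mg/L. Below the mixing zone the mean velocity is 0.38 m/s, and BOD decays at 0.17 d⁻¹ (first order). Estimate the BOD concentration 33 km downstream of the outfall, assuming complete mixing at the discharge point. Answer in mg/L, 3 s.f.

17.5 ML/d = 0.2025 m³/s.
After complete mixing, C₀ = (0.2025·114 + 1.2·2.1) / 1.403 = 18.26 mg/L.
Travel time t = 3.3e+04 m / 0.38 m/s = 8.684e+04 s = 1.005 d.
C = 18.26·exp(−0.17·1.005) = 18.26·0.8429 = 15.39 mg/L.

15.4 mg/L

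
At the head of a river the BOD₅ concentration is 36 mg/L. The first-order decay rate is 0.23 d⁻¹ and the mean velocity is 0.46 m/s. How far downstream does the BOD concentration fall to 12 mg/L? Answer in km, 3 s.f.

190 km

From C = C₀·e^(−kt), t = ln(C₀/C)/k = ln(36/12)/0.23 = 1.099/0.23 = 4.777 d.
Distance = v·t = 0.46 m/s × 4.127e+05 s = 1.898e+05 m = 189.8 km.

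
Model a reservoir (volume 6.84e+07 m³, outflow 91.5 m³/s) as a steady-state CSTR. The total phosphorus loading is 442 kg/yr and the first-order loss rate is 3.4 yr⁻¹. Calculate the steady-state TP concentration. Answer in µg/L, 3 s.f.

0.142 µg/L

Outflow Q = 91.5 m³/s × 3.156e+07 s/yr = 2.888e+09 m³/yr.
Steady-state CSTR mass balance: W = Q·C + k·V·C, so C = W/(Q + kV).
Q + kV = 2.888e+09 + 3.4·6.84e+07 = 3.12e+09 m³/yr.
C = 442/3.12e+09 = 1.417e-07 kg/m³ = 0.0001417 mg/L = 0.1417 µg/L.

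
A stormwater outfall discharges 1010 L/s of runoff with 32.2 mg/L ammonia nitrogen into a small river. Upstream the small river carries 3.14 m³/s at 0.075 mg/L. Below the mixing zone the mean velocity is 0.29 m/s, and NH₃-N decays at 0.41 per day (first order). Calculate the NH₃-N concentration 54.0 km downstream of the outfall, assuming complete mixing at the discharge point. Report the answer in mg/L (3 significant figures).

1010 L/s = 1.01 m³/s.
After complete mixing, C₀ = (1.01·32.2 + 3.14·0.075) / 4.15 = 7.893 mg/L.
Travel time t = 5.4e+04 m / 0.29 m/s = 1.862e+05 s = 2.155 d.
C = 7.893·exp(−0.41·2.155) = 7.893·0.4133 = 3.262 mg/L.

3.26 mg/L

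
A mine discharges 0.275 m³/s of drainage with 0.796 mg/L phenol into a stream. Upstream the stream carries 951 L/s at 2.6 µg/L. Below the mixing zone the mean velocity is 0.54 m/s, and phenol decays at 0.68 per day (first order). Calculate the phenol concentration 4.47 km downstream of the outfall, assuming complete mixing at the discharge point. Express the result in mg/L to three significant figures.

951 L/s = 0.951 m³/s.
2.6 µg/L = 0.0026 mg/L.
After complete mixing, C₀ = (0.275·0.796 + 0.951·0.0026) / 1.226 = 0.1806 mg/L.
Travel time t = 4470 m / 0.54 m/s = 8278 s = 0.09581 d.
C = 0.1806·exp(−0.68·0.09581) = 0.1806·0.9369 = 0.1692 mg/L.

0.169 mg/L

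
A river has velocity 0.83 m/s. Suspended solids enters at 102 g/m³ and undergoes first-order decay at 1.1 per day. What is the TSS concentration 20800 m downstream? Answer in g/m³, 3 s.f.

Travel time t = 20800 m / 0.83 m/s = 2.08e+04/0.83 = 2.506e+04 s = 0.29 d.
First-order decay: C = 102·exp(−1.1·0.29) = 102·0.7268 = 74.14 g/m³.

74.1 g/m³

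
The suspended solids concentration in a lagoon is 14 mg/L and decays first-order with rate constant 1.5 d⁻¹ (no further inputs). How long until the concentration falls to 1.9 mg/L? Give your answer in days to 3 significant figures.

t = ln(C₀/C)/k = ln(14/1.9)/1.5 = 1.997/1.5 = 1.331 d.

1.33 d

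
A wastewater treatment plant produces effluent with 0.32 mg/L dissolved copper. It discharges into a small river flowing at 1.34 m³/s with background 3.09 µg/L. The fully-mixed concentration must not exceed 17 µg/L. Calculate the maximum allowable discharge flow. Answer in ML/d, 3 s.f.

3.09 µg/L = 0.00309 mg/L.
17 µg/L = 0.017 mg/L.
Mass balance at complete mixing: C_std·(Q_w + Q_r) = Q_w·C_e + Q_r·C_b.
Rearranging, Q_w = Q_r·(C_std − C_b)/(C_e − C_std) = 1.34·(0.017 − 0.00309) / (0.32 − 0.017) = 0.06152 m³/s.
= 5.315 ML/d.

5.31 ML/d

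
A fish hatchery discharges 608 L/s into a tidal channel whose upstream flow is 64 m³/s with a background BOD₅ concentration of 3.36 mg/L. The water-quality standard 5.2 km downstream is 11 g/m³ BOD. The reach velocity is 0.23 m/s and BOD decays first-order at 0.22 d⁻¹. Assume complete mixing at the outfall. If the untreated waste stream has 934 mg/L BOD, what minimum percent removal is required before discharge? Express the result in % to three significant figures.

608 L/s = 0.608 m³/s.
Travel time to the compliance point: t = 5200/0.23 = 2.261e+04 s = 0.2617 d; decay factor exp(−0.22·0.2617) = 0.9441.
So the concentration just after mixing may be at most 11/0.9441 = 11.65 mg/L.
Mass balance: 11.65·64.61 = 0.608·Cₑ + 64·3.36.
Cₑ = (752.8 − 215) / 0.608 = 884.5 mg/L.
Required removal = 1 − 884.5/934 = 5.302 %.

5.30 %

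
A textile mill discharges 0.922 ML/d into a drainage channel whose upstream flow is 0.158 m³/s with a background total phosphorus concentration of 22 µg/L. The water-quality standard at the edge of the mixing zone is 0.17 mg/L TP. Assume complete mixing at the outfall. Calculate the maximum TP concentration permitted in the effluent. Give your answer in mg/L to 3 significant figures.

2.36 mg/L

0.922 ML/d = 0.01067 m³/s.
22 µg/L = 0.022 mg/L.
Mass balance: 0.17·0.1687 = 0.01067·Cₑ + 0.158·0.022.
Cₑ = (0.02867 − 0.003476) / 0.01067 = 2.361 mg/L.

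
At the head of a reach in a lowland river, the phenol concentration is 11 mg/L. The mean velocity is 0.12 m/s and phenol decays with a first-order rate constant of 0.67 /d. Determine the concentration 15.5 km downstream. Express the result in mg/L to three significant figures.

4.04 mg/L

Travel time t = 15.5 km / 0.12 m/s = 1.55e+04/0.12 = 1.292e+05 s = 1.495 d.
First-order decay: C = 11·exp(−0.67·1.495) = 11·0.3673 = 4.04 mg/L.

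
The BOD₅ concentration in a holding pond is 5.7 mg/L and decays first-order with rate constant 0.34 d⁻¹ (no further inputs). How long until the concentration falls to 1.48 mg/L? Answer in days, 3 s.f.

t = ln(C₀/C)/k = ln(5.7/1.48)/0.34 = 1.348/0.34 = 3.966 d.

3.97 d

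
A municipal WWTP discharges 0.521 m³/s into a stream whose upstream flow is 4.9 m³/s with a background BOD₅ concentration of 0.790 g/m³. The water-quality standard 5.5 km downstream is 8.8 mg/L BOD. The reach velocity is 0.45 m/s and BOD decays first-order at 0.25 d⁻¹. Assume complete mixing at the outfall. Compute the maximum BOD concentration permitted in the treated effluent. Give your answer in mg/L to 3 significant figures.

Travel time to the compliance point: t = 5500/0.45 = 1.222e+04 s = 0.1415 d; decay factor exp(−0.25·0.1415) = 0.9653.
So the concentration just after mixing may be at most 8.8/0.9653 = 9.117 mg/L.
Mass balance: 9.117·5.421 = 0.521·Cₑ + 4.9·0.79.
Cₑ = (49.42 − 3.871) / 0.521 = 87.43 mg/L.

87.4 mg/L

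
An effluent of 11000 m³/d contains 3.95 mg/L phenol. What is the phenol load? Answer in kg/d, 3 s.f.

11000 m³/d = 0.1273 m³/s.
Mass flux = Q·C = 0.1273 m³/s × 3.95 g/m³ = 0.5029 g/s.
= 0.5029 g/s × 86.4 = 43.45 kg/d.

43.5 kg/d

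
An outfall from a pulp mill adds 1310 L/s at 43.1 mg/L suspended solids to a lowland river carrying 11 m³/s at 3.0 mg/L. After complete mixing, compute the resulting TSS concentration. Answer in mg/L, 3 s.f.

1310 L/s = 1.31 m³/s.
Conservation of mass across the mixing zone: C = (1.31·43.1 + 11·3) / (1.31 + 11) = 89.46/12.31 = 7.267 mg/L.

7.27 mg/L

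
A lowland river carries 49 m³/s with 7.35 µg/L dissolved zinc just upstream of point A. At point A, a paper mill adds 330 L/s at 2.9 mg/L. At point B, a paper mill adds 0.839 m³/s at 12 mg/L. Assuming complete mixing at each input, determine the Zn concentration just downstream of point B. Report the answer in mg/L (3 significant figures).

7.35 µg/L = 0.00735 mg/L.
330 L/s = 0.33 m³/s.
After input A: C = (49·0.00735 + 0.33·2.9) / 49.33 = 0.0267 mg/L.
After input B: C = (49.33·0.0267 + 0.839·12) / 50.17 = 0.2269 mg/L.

0.227 mg/L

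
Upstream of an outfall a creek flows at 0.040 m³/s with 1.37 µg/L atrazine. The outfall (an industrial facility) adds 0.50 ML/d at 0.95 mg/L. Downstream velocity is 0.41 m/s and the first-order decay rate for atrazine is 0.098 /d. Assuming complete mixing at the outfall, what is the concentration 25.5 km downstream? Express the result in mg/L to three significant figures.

0.113 mg/L

0.50 ML/d = 0.005787 m³/s.
1.37 µg/L = 0.00137 mg/L.
After complete mixing, C₀ = (0.005787·0.95 + 0.04·0.00137) / 0.04579 = 0.1213 mg/L.
Travel time t = 2.55e+04 m / 0.41 m/s = 6.22e+04 s = 0.7199 d.
C = 0.1213·exp(−0.098·0.7199) = 0.1213·0.9319 = 0.113 mg/L.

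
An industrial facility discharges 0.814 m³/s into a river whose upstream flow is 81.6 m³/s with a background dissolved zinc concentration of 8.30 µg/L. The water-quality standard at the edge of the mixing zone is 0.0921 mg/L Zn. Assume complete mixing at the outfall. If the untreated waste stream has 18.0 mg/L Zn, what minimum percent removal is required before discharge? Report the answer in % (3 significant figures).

52.8 %

8.30 µg/L = 0.0083 mg/L.
Mass balance: 0.0921·82.41 = 0.814·Cₑ + 81.6·0.0083.
Cₑ = (7.59 − 0.6773) / 0.814 = 8.493 mg/L.
Required removal = 1 − 8.493/18.0 = 52.82 %.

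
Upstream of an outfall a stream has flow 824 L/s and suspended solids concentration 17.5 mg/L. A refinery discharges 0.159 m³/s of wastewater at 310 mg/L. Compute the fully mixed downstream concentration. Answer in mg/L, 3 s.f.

64.8 mg/L

824 L/s = 0.824 m³/s.
By mass balance at complete mixing, C = (0.159·310 + 0.824·17.5) / (0.159 + 0.824) = 63.71/0.983 = 64.81 mg/L.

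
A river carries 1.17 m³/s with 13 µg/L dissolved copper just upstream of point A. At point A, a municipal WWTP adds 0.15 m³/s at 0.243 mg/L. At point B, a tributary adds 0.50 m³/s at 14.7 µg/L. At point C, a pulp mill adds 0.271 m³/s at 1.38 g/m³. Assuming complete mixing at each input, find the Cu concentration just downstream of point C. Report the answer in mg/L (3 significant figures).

0.207 mg/L

13 µg/L = 0.013 mg/L.
After input A: C = (1.17·0.013 + 0.15·0.243) / 1.32 = 0.03914 mg/L.
14.7 µg/L = 0.0147 mg/L.
After input B: C = (1.32·0.03914 + 0.5·0.0147) / 1.82 = 0.03242 mg/L.
After input C: C = (1.82·0.03242 + 0.271·1.38) / 2.091 = 0.2071 mg/L.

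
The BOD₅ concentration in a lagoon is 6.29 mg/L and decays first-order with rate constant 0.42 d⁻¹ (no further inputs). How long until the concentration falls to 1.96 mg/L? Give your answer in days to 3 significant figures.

2.78 d

t = ln(C₀/C)/k = ln(6.29/1.96)/0.42 = 1.166/0.42 = 2.776 d.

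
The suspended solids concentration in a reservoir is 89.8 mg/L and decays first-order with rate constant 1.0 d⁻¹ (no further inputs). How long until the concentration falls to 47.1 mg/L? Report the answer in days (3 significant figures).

0.645 d

t = ln(C₀/C)/k = ln(89.8/47.1)/1.0 = 0.6453/1.0 = 0.6453 d.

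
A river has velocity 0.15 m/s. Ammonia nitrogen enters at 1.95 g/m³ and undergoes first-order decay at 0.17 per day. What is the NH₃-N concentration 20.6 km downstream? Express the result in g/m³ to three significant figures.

Travel time t = 20.6 km / 0.15 m/s = 2.06e+04/0.15 = 1.373e+05 s = 1.59 d.
First-order decay: C = 1.95·exp(−0.17·1.59) = 1.95·0.7632 = 1.488 g/m³.

1.49 g/m³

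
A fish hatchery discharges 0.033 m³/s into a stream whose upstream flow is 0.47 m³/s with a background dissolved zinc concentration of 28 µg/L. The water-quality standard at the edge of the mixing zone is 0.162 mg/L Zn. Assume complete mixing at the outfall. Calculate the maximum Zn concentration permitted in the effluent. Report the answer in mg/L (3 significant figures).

2.07 mg/L

28 µg/L = 0.028 mg/L.
Mass balance: 0.162·0.503 = 0.033·Cₑ + 0.47·0.028.
Cₑ = (0.08149 − 0.01316) / 0.033 = 2.07 mg/L.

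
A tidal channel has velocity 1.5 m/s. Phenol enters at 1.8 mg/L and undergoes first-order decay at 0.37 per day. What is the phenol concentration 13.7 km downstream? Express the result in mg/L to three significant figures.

Travel time t = 13.7 km / 1.5 m/s = 1.37e+04/1.5 = 9133 s = 0.1057 d.
First-order decay: C = 1.8·exp(−0.37·0.1057) = 1.8·0.9616 = 1.731 mg/L.

1.73 mg/L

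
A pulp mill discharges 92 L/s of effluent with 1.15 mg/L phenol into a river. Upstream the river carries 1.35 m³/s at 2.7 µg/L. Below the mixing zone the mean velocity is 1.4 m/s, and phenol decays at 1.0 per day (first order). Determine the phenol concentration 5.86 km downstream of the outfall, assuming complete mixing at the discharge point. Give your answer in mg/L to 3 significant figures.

92 L/s = 0.092 m³/s.
2.7 µg/L = 0.0027 mg/L.
After complete mixing, C₀ = (0.092·1.15 + 1.35·0.0027) / 1.442 = 0.0759 mg/L.
Travel time t = 5860 m / 1.4 m/s = 4186 s = 0.04845 d.
C = 0.0759·exp(−1.0·0.04845) = 0.0759·0.9527 = 0.07231 mg/L.

0.0723 mg/L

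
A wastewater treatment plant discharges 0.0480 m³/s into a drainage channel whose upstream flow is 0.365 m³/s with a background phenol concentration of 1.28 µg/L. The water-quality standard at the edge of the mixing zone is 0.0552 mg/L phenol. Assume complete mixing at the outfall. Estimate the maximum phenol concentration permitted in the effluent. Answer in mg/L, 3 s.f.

0.465 mg/L

1.28 µg/L = 0.00128 mg/L.
Mass balance: 0.0552·0.413 = 0.048·Cₑ + 0.365·0.00128.
Cₑ = (0.0228 − 0.0004672) / 0.048 = 0.4652 mg/L.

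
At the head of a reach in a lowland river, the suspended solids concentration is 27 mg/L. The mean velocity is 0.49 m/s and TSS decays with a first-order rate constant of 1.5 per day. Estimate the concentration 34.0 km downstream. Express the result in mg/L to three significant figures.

8.09 mg/L

Travel time t = 34.0 km / 0.49 m/s = 3.4e+04/0.49 = 6.939e+04 s = 0.8031 d.
First-order decay: C = 27·exp(−1.5·0.8031) = 27·0.2998 = 8.095 mg/L.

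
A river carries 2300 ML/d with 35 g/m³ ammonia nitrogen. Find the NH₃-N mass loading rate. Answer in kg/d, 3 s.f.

80500 kg/d

2300 ML/d = 26.62 m³/s.
Mass flux = Q·C = 26.62 m³/s × 35 g/m³ = 931.7 g/s.
= 931.7 g/s × 86.4 = 8.05e+04 kg/d.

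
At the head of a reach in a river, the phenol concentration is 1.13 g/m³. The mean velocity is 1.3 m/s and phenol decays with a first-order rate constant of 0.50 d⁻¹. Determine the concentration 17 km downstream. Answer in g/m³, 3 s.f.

Travel time t = 17 km / 1.3 m/s = 1.7e+04/1.3 = 1.308e+04 s = 0.1514 d.
First-order decay: C = 1.13·exp(−0.50·0.1514) = 1.13·0.9271 = 1.048 g/m³.

1.05 g/m³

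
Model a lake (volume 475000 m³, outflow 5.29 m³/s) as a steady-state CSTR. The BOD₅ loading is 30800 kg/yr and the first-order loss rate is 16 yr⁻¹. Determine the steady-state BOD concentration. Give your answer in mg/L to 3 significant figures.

Outflow Q = 5.29 m³/s × 3.156e+07 s/yr = 1.669e+08 m³/yr.
Steady-state CSTR mass balance: W = Q·C + k·V·C, so C = W/(Q + kV).
Q + kV = 1.669e+08 + 16·475000 = 1.745e+08 m³/yr.
C = 30800/1.745e+08 = 0.0001765 kg/m³ = 0.1765 mg/L.

0.176 mg/L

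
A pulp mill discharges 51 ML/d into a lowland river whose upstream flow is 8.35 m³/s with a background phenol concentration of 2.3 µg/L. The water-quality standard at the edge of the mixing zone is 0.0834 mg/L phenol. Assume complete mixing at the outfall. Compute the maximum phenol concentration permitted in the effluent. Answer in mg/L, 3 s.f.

1.23 mg/L

51 ML/d = 0.5903 m³/s.
2.3 µg/L = 0.0023 mg/L.
Mass balance: 0.0834·8.94 = 0.5903·Cₑ + 8.35·0.0023.
Cₑ = (0.7456 − 0.0192) / 0.5903 = 1.231 mg/L.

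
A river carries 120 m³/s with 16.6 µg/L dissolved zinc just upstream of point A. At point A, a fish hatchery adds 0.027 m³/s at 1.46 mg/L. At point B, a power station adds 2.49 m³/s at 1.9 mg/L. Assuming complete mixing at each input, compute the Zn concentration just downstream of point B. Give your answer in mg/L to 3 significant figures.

16.6 µg/L = 0.0166 mg/L.
After input A: C = (120·0.0166 + 0.027·1.46) / 120 = 0.01692 mg/L.
After input B: C = (120·0.01692 + 2.49·1.9) / 122.5 = 0.0552 mg/L.

0.0552 mg/L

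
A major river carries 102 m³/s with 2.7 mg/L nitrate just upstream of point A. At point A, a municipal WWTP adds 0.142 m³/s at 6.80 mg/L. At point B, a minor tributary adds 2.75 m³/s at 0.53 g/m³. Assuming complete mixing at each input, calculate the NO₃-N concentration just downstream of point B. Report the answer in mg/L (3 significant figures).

2.65 mg/L

After input A: C = (102·2.7 + 0.142·6.8) / 102.1 = 2.706 mg/L.
After input B: C = (102.1·2.706 + 2.75·0.53) / 104.9 = 2.649 mg/L.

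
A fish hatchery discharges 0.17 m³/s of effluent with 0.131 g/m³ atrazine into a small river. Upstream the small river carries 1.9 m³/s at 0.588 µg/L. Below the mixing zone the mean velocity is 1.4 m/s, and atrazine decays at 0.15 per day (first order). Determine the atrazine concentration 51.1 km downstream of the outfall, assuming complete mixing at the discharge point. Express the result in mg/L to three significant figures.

0.588 µg/L = 0.000588 mg/L.
After complete mixing, C₀ = (0.17·0.131 + 1.9·0.000588) / 2.07 = 0.0113 mg/L.
Travel time t = 5.11e+04 m / 1.4 m/s = 3.65e+04 s = 0.4225 d.
C = 0.0113·exp(−0.15·0.4225) = 0.0113·0.9386 = 0.0106 mg/L.

0.0106 mg/L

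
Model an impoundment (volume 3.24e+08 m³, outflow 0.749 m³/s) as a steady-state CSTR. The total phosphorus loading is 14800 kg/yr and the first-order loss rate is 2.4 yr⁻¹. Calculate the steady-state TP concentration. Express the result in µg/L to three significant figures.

Outflow Q = 0.749 m³/s × 3.156e+07 s/yr = 2.364e+07 m³/yr.
Steady-state CSTR mass balance: W = Q·C + k·V·C, so C = W/(Q + kV).
Q + kV = 2.364e+07 + 2.4·3.24e+08 = 8.012e+08 m³/yr.
C = 14800/8.012e+08 = 1.847e-05 kg/m³ = 0.01847 mg/L = 18.47 µg/L.

18.5 µg/L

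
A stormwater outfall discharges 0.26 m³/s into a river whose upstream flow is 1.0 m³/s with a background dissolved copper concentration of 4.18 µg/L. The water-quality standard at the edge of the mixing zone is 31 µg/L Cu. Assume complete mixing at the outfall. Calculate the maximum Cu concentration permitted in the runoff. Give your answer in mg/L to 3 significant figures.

0.134 mg/L

4.18 µg/L = 0.00418 mg/L.
31 µg/L = 0.031 mg/L.
Mass balance: 0.031·1.26 = 0.26·Cₑ + 1·0.00418.
Cₑ = (0.03906 − 0.00418) / 0.26 = 0.1342 mg/L.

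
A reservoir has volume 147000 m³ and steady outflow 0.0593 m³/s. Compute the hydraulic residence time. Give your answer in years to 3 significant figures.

0.0786 yr

Q = 0.0593 m³/s × 3.156e+07 s/yr = 1.871e+06 m³/yr.
Hydraulic residence time τ = V/Q = 147000/1.871e+06 = 0.07855 yr.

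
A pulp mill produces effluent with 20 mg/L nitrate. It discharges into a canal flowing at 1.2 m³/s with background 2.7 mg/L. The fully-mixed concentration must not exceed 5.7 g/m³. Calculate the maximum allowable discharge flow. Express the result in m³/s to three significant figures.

0.252 m³/s

Mass balance at complete mixing: C_std·(Q_w + Q_r) = Q_w·C_e + Q_r·C_b.
Rearranging, Q_w = Q_r·(C_std − C_b)/(C_e − C_std) = 1.2·(5.7 − 2.7) / (20 − 5.7) = 0.2517 m³/s.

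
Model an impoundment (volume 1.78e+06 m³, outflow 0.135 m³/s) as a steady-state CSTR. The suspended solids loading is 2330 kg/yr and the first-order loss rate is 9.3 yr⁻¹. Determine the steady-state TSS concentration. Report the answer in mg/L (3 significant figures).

Outflow Q = 0.135 m³/s × 3.156e+07 s/yr = 4.26e+06 m³/yr.
Steady-state CSTR mass balance: W = Q·C + k·V·C, so C = W/(Q + kV).
Q + kV = 4.26e+06 + 9.3·1.78e+06 = 2.081e+07 m³/yr.
C = 2330/2.081e+07 = 0.0001119 kg/m³ = 0.1119 mg/L.

0.112 mg/L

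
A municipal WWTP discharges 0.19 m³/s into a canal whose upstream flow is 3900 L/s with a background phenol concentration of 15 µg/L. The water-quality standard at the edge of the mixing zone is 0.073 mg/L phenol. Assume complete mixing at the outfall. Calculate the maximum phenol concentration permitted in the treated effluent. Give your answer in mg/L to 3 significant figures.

1.26 mg/L

3900 L/s = 3.9 m³/s.
15 µg/L = 0.015 mg/L.
Mass balance: 0.073·4.09 = 0.19·Cₑ + 3.9·0.015.
Cₑ = (0.2986 − 0.0585) / 0.19 = 1.264 mg/L.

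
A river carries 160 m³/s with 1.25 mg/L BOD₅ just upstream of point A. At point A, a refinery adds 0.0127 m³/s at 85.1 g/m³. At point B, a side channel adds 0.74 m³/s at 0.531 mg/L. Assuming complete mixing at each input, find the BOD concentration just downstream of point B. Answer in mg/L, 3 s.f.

1.25 mg/L

After input A: C = (160·1.25 + 0.0127·85.1) / 160 = 1.257 mg/L.
After input B: C = (160·1.257 + 0.74·0.531) / 160.8 = 1.253 mg/L.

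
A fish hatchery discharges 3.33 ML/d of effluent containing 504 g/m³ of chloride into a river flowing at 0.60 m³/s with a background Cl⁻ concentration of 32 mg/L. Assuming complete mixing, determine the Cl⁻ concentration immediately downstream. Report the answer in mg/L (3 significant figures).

3.33 ML/d = 0.03854 m³/s.
By mass balance at complete mixing, C = (0.03854·504 + 0.6·32) / (0.03854 + 0.6) = 38.62/0.6385 = 60.49 mg/L.

60.5 mg/L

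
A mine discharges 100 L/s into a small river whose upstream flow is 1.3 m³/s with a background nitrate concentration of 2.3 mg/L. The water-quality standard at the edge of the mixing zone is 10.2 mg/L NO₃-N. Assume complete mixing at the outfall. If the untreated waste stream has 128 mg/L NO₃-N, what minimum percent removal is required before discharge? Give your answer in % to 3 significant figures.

11.8 %

100 L/s = 0.1 m³/s.
Mass balance: 10.2·1.4 = 0.1·Cₑ + 1.3·2.3.
Cₑ = (14.28 − 2.99) / 0.1 = 112.9 mg/L.
Required removal = 1 − 112.9/128 = 11.8 %.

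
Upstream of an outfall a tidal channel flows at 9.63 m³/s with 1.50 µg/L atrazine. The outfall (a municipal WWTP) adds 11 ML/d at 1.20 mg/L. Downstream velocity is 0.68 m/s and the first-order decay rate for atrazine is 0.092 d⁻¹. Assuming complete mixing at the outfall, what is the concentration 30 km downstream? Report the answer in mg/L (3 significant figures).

0.0164 mg/L

11 ML/d = 0.1273 m³/s.
1.50 µg/L = 0.0015 mg/L.
After complete mixing, C₀ = (0.1273·1.2 + 9.63·0.0015) / 9.757 = 0.01714 mg/L.
Travel time t = 3e+04 m / 0.68 m/s = 4.412e+04 s = 0.5106 d.
C = 0.01714·exp(−0.092·0.5106) = 0.01714·0.9541 = 0.01635 mg/L.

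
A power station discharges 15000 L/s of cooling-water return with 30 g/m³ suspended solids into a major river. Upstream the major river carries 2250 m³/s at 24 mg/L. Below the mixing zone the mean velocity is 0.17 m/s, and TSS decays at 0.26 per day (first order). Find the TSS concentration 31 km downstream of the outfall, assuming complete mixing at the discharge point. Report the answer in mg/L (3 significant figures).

15000 L/s = 15 m³/s.
After complete mixing, C₀ = (15·30 + 2250·24) / 2265 = 24.04 mg/L.
Travel time t = 3.1e+04 m / 0.17 m/s = 1.824e+05 s = 2.111 d.
C = 24.04·exp(−0.26·2.111) = 24.04·0.5777 = 13.89 mg/L.

13.9 mg/L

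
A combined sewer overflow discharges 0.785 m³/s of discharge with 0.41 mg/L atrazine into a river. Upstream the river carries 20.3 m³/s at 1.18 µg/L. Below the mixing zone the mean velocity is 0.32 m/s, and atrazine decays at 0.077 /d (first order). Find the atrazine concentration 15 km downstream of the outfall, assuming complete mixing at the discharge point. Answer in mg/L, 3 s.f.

0.0157 mg/L

1.18 µg/L = 0.00118 mg/L.
After complete mixing, C₀ = (0.785·0.41 + 20.3·0.00118) / 21.09 = 0.0164 mg/L.
Travel time t = 1.5e+04 m / 0.32 m/s = 4.688e+04 s = 0.5425 d.
C = 0.0164·exp(−0.077·0.5425) = 0.0164·0.9591 = 0.01573 mg/L.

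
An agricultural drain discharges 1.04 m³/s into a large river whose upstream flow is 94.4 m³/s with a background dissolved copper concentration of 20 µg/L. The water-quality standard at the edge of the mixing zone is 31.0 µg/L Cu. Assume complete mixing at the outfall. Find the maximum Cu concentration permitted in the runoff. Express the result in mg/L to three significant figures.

1.03 mg/L

20 µg/L = 0.02 mg/L.
31.0 µg/L = 0.031 mg/L.
Mass balance: 0.031·95.44 = 1.04·Cₑ + 94.4·0.02.
Cₑ = (2.959 − 1.888) / 1.04 = 1.029 mg/L.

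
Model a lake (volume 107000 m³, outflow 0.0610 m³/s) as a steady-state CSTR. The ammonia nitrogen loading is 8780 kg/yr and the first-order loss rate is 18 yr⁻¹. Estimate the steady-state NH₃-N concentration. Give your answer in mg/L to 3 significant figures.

Outflow Q = 0.0610 m³/s × 3.156e+07 s/yr = 1.925e+06 m³/yr.
Steady-state CSTR mass balance: W = Q·C + k·V·C, so C = W/(Q + kV).
Q + kV = 1.925e+06 + 18·107000 = 3.851e+06 m³/yr.
C = 8780/3.851e+06 = 0.00228 kg/m³ = 2.28 mg/L.

2.28 mg/L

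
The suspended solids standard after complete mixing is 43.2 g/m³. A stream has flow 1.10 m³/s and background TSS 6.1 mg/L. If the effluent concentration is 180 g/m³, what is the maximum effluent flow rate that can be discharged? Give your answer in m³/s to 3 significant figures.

0.298 m³/s

Mass balance at complete mixing: C_std·(Q_w + Q_r) = Q_w·C_e + Q_r·C_b.
Rearranging, Q_w = Q_r·(C_std − C_b)/(C_e − C_std) = 1.10·(43.2 − 6.1) / (180 − 43.2) = 0.2983 m³/s.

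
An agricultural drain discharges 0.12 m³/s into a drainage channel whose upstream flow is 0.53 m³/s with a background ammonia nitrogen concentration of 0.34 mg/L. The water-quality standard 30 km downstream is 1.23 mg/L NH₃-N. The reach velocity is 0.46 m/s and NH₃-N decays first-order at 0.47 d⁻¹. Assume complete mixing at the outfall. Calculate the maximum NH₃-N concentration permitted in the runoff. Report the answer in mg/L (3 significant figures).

8.00 mg/L

Travel time to the compliance point: t = 3e+04/0.46 = 6.522e+04 s = 0.7548 d; decay factor exp(−0.47·0.7548) = 0.7013.
So the concentration just after mixing may be at most 1.23/0.7013 = 1.754 mg/L.
Mass balance: 1.754·0.65 = 0.12·Cₑ + 0.53·0.34.
Cₑ = (1.14 − 0.1802) / 0.12 = 7.998 mg/L.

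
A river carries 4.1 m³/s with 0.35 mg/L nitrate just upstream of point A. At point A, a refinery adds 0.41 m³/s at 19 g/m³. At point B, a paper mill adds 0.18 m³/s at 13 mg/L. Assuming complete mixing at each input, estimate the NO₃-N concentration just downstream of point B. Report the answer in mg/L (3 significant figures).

2.47 mg/L

After input A: C = (4.1·0.35 + 0.41·19) / 4.51 = 2.045 mg/L.
After input B: C = (4.51·2.045 + 0.18·13) / 4.69 = 2.466 mg/L.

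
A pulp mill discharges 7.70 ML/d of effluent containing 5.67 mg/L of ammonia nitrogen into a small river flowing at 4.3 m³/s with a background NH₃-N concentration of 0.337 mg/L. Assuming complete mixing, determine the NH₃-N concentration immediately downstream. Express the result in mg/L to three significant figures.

7.70 ML/d = 0.08912 m³/s.
Flow-weighted mixing gives C = (0.08912·5.67 + 4.3·0.337) / (0.08912 + 4.3) = 1.954/4.389 = 0.4453 mg/L.

0.445 mg/L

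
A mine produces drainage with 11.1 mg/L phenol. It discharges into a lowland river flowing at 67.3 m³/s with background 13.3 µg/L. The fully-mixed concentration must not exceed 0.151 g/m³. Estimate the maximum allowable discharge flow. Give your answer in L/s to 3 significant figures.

846 L/s

13.3 µg/L = 0.0133 mg/L.
Mass balance at complete mixing: C_std·(Q_w + Q_r) = Q_w·C_e + Q_r·C_b.
Rearranging, Q_w = Q_r·(C_std − C_b)/(C_e − C_std) = 67.3·(0.151 − 0.0133) / (11.1 − 0.151) = 0.8464 m³/s.
= 846.4 L/s.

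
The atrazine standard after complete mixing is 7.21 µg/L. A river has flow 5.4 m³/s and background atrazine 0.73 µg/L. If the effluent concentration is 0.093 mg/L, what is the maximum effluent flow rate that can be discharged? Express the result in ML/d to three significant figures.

35.2 ML/d

0.73 µg/L = 0.00073 mg/L.
7.21 µg/L = 0.00721 mg/L.
Mass balance at complete mixing: C_std·(Q_w + Q_r) = Q_w·C_e + Q_r·C_b.
Rearranging, Q_w = Q_r·(C_std − C_b)/(C_e − C_std) = 5.4·(0.00721 − 0.00073) / (0.093 − 0.00721) = 0.4079 m³/s.
= 35.24 ML/d.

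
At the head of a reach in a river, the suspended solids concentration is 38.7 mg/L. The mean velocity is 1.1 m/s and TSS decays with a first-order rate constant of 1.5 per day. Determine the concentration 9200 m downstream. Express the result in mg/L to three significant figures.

Travel time t = 9200 m / 1.1 m/s = 9200/1.1 = 8364 s = 0.0968 d.
First-order decay: C = 38.7·exp(−1.5·0.0968) = 38.7·0.8648 = 33.47 mg/L.

33.5 mg/L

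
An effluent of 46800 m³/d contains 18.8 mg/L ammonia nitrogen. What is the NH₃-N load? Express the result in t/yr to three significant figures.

321 t/yr

46800 m³/d = 0.5417 m³/s.
Mass flux = Q·C = 0.5417 m³/s × 18.8 g/m³ = 10.18 g/s.
= 10.18 g/s × 31.56 = 321.4 t/yr.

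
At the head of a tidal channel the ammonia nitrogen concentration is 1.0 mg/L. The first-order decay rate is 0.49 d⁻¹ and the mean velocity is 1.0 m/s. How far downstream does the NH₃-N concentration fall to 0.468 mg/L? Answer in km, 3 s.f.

From C = C₀·e^(−kt), t = ln(C₀/C)/k = ln(1.0/0.468)/0.49 = 0.7593/0.49 = 1.55 d.
Distance = v·t = 1.0 m/s × 1.339e+05 s = 1.339e+05 m = 133.9 km.

134 km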